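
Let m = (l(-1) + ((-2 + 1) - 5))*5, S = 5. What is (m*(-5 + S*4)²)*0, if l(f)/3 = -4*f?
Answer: 0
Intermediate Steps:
l(f) = -12*f (l(f) = 3*(-4*f) = -12*f)
m = 30 (m = (-12*(-1) + ((-2 + 1) - 5))*5 = (12 + (-1 - 5))*5 = (12 - 6)*5 = 6*5 = 30)
(m*(-5 + S*4)²)*0 = (30*(-5 + 5*4)²)*0 = (30*(-5 + 20)²)*0 = (30*15²)*0 = (30*225)*0 = 6750*0 = 0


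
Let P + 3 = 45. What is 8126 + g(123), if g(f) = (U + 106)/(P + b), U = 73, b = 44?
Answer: 699015/86 ≈ 8128.1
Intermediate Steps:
P = 42 (P = -3 + 45 = 42)
g(f) = 179/86 (g(f) = (73 + 106)/(42 + 44) = 179/86)
8126 + g(123) = 8126 + 179/86 = 699015/86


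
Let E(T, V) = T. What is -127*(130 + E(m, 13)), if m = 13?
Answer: -18161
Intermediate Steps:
-127*(130 + E(m, 13)) = -127*(130 + 13) = -127*143 = -18161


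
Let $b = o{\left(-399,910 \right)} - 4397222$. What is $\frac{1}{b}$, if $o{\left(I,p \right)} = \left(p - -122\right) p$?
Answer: $- \frac{1}{3458102} \approx -2.8918 \cdot 10^{-7}$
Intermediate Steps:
$o{\left(I,p \right)} = p \left(122 + p\right)$ ($o{\left(I,p \right)} = \left(p + 122\right) p = \left(122 + p\right) p = p \left(122 + p\right)$)
$b = -3458102$ ($b = 910 \left(122 + 910\right) - 4397222 = 910 \cdot 1032 - 4397222 = 939120 - 4397222 = -3458102$)
$\frac{1}{b} = \frac{1}{-3458102} = - \frac{1}{3458102}$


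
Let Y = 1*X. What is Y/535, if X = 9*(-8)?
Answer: -72/535 ≈ -0.13458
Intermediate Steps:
X = -72
Y = -72 (Y = 1*(-72) = -72)
Y/535 = -72/535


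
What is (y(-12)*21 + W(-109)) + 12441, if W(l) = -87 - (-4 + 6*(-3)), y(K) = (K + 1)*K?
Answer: 15148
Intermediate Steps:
y(K) = K*(1 + K) (y(K) = (1 + K)*K = K*(1 + K))
W(l) = -65 (W(l) = -87 - (-4 - 18) = -87 - 1*(-22) = -87 + 22 = -65)
(y(-12)*21 + W(-109)) + 12441 = (-12*(1 - 12)*21 - 65) + 12441 = (-12*(-11)*21 - 65) + 12441 = (132*21 - 65) + 12441 = (2772 - 65) + 12441 = 2707 + 12441 = 15148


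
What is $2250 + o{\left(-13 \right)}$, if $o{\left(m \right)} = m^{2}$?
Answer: $2419$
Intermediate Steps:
$2250 + o{\left(-13 \right)} = 2250 + \left(-13\right)^{2} = 2250 + 169 = 2419$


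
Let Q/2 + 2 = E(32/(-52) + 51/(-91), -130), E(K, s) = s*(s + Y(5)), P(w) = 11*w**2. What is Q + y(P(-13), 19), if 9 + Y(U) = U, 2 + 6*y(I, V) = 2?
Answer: 34836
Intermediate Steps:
y(I, V) = 0 (y(I, V) = -1/3 + (1/6)*2 = -1/3 + 1/3 = 0)
Y(U) = -9 + U
E(K, s) = s*(-4 + s) (E(K, s) = s*(s + (-9 + 5)) = s*(s - 4) = s*(-4 + s))
Q = 34836 (Q = -4 + 2*(-130*(-4 - 130)) = -4 + 2*(-130*(-134)) = -4 + 2*17420 = -4 + 34840 = 34836)
Q + y(P(-13), 19) = 34836 + 0 = 34836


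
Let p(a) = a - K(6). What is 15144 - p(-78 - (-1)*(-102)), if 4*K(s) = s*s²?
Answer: 15378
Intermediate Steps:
K(s) = s³/4 (K(s) = (s*s²)/4 = s³/4)
p(a) = -54 + a (p(a) = a - 6³/4 = a - 216/4 = a - 1*54 = a - 54 = -54 + a)
15144 - p(-78 - (-1)*(-102)) = 15144 - (-54 + (-78 - (-1)*(-102))) = 15144 - (-54 + (-78 - 1*102)) = 15144 - (-54 + (-78 - 102)) = 15144 - (-54 - 180) = 15144 - 1*(-234) = 15144 + 234 = 15378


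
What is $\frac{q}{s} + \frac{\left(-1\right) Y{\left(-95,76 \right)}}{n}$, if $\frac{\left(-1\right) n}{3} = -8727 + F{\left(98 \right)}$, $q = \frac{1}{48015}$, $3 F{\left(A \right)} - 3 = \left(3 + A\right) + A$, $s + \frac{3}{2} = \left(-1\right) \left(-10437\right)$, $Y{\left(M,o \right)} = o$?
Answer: $- \frac{76161148982}{26034103147635} \approx -0.0029254$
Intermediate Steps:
$s = \frac{20871}{2}$ ($s = - \frac{3}{2} - -10437 = - \frac{3}{2} + 10437 = \frac{20871}{2} \approx 10436.0$)
$F{\left(A \right)} = 2 + \frac{2 A}{3}$ ($F{\left(A \right)} = 1 + \frac{\left(3 + A\right) + A}{3} = 1 + \frac{3 + 2 A}{3} = 1 + \left(1 + \frac{2 A}{3}\right) = 2 + \frac{2 A}{3}$)
$q = \frac{1}{48015} \approx 2.0827 \cdot 10^{-5}$
$n = 25979$ ($n = - 3 \left(-8727 + \left(2 + \frac{2}{3} \cdot 98\right)\right) = - 3 \left(-8727 + \left(2 + \frac{196}{3}\right)\right) = - 3 \left(-8727 + \frac{202}{3}\right) = \left(-3\right) \left(- \frac{25979}{3}\right) = 25979$)
$\frac{q}{s} + \frac{\left(-1\right) Y{\left(-95,76 \right)}}{n} = \frac{1}{48015 \cdot \frac{20871}{2}} + \frac{\left(-1\right) 76}{25979} = \frac{1}{48015} \cdot \frac{2}{20871} - \frac{76}{25979} = \frac{2}{1002121065} - \frac{76}{25979} = - \frac{76161148982}{26034103147635}$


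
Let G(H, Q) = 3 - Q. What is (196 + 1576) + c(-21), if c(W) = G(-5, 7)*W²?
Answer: 8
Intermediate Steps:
c(W) = -4*W² (c(W) = (3 - 1*7)*W² = (3 - 7)*W² = -4*W²)
(196 + 1576) + c(-21) = (196 + 1576) - 4*(-21)² = 1772 - 4*441 = 1772 - 1764 = 8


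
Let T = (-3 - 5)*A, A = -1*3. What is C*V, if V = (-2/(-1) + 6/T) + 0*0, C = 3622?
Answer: 16299/2 ≈ 8149.5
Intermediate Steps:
A = -3
T = 24 (T = (-3 - 5)*(-3) = -8*(-3) = 24)
V = 9/4 (V = (-2/(-1) + 6/24) + 0*0 = (-2*(-1) + 6*(1/24)) + 0 = (2 + 1/4) + 0 = 9/4 + 0 = 9/4 ≈ 2.2500)
C*V = 3622*(9/4) = 16299/2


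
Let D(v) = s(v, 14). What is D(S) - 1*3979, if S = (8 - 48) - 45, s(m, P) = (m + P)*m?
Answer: 2056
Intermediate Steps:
s(m, P) = m*(P + m) (s(m, P) = (P + m)*m = m*(P + m))
S = -85 (S = -40 - 45 = -85)
D(v) = v*(14 + v)
D(S) - 1*3979 = -85*(14 - 85) - 1*3979 = -85*(-71) - 3979 = 6035 - 3979 = 2056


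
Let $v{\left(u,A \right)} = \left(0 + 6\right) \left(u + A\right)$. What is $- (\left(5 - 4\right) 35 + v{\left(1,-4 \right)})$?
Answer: $-17$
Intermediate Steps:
$v{\left(u,A \right)} = 6 A + 6 u$ ($v{\left(u,A \right)} = 6 \left(A + u\right) = 6 A + 6 u$)
$- (\left(5 - 4\right) 35 + v{\left(1,-4 \right)}) = - (\left(5 - 4\right) 35 + \left(6 \left(-4\right) + 6 \cdot 1\right)) = - (\left(5 - 4\right) 35 + \left(-24 + 6\right)) = - (1 \cdot 35 - 18) = - (35 - 18) = \left(-1\right) 17 = -17$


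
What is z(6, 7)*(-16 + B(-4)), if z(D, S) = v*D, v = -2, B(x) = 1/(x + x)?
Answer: 387/2 ≈ 193.50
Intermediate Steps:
B(x) = 1/(2*x)
z(D, S) = -2*D
z(6, 7)*(-16 + B(-4)) = (-2*6)*(-16 + (1/2)/(-4)) = -12*(-16 + (1/2)*(-1/4)) = -12*(-16 - 1/8) = -12*(-129/8) = 387/2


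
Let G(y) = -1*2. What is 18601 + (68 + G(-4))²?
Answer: 22957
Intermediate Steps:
G(y) = -2
18601 + (68 + G(-4))² = 18601 + (68 - 2)² = 18601 + 66² = 18601 + 4356 = 22957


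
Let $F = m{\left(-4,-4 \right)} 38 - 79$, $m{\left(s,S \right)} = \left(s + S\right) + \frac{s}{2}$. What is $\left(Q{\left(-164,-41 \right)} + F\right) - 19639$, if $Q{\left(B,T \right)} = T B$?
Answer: $-13374$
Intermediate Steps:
$m{\left(s,S \right)} = S + \frac{3 s}{2}$ ($m{\left(s,S \right)} = \left(S + s\right) + s \frac{1}{2} = \left(S + s\right) + \frac{s}{2} = S + \frac{3 s}{2}$)
$Q{\left(B,T \right)} = B T$
$F = -459$ ($F = \left(-4 + \frac{3}{2} \left(-4\right)\right) 38 - 79 = \left(-4 - 6\right) 38 - 79 = \left(-10\right) 38 - 79 = -380 - 79 = -459$)
$\left(Q{\left(-164,-41 \right)} + F\right) - 19639 = \left(\left(-164\right) \left(-41\right) - 459\right) - 19639 = \left(6724 - 459\right) - 19639 = 6265 - 19639 = -13374$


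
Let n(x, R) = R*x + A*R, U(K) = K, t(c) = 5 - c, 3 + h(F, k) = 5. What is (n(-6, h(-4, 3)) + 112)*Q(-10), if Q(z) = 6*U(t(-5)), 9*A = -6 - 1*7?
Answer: 17480/3 ≈ 5826.7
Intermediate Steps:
A = -13/9 (A = (-6 - 1*7)/9 = (-6 - 7)/9 = (⅑)*(-13) = -13/9 ≈ -1.4444)
h(F, k) = 2 (h(F, k) = -3 + 5 = 2)
Q(z) = 60 (Q(z) = 6*(5 - 1*(-5)) = 6*(5 + 5) = 6*10 = 60)
n(x, R) = -13*R/9 + R*x (n(x, R) = R*x - 13*R/9 = -13*R/9 + R*x)
(n(-6, h(-4, 3)) + 112)*Q(-10) = ((⅑)*2*(-13 + 9*(-6)) + 112)*60 = ((⅑)*2*(-13 - 54) + 112)*60 = ((⅑)*2*(-67) + 112)*60 = (-134/9 + 112)*60 = (874/9)*60 = 17480/3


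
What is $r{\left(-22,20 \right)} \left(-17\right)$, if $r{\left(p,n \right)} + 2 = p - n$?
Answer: $748$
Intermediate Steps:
$r{\left(p,n \right)} = -2 + p - n$ ($r{\left(p,n \right)} = -2 - \left(n - p\right) = -2 + p - n$)
$r{\left(-22,20 \right)} \left(-17\right) = \left(-2 - 22 - 20\right) \left(-17\right) = \left(-44\right) \left(-17\right) = 748$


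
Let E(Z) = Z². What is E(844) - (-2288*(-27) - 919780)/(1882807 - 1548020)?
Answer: 238481690436/334787 ≈ 7.1234e+5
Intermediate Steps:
E(844) - (-2288*(-27) - 919780)/(1882807 - 1548020) = 844² - (-2288*(-27) - 919780)/(1882807 - 1548020) = 712336 - (61776 - 919780)/334787 = 712336 - (-858004)/334787 = 712336 - 1*(-858004/334787) = 712336 + 858004/334787 = 238481690436/334787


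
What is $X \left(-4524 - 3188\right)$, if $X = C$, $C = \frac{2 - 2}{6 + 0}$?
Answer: $0$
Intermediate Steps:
$C = 0$ ($C = \frac{0}{6} = 0 \cdot \frac{1}{6} = 0$)
$X = 0$
$X \left(-4524 - 3188\right) = 0 \left(-4524 - 3188\right) = 0 \left(-7712\right) = 0$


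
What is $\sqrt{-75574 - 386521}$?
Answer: $i \sqrt{462095} \approx 679.78 i$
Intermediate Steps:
$\sqrt{-75574 - 386521} = \sqrt{-462095} = i \sqrt{462095}$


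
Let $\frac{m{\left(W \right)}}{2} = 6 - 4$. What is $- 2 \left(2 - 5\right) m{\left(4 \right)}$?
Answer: $24$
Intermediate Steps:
$m{\left(W \right)} = 4$ ($m{\left(W \right)} = 2 \left(6 - 4\right) = 2 \cdot 2 = 4$)
$- 2 \left(2 - 5\right) m{\left(4 \right)} = - 2 \left(2 - 5\right) 4 = \left(-2\right) \left(-3\right) 4 = 6 \cdot 4 = 24$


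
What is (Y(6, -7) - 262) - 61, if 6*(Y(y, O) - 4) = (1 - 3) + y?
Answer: -955/3 ≈ -318.33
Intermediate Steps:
Y(y, O) = 11/3 + y/6 (Y(y, O) = 4 + ((1 - 3) + y)/6 = 4 + (-2 + y)/6 = 4 + (-⅓ + y/6) = 11/3 + y/6)
(Y(6, -7) - 262) - 61 = ((11/3 + (⅙)*6) - 262) - 61 = ((11/3 + 1) - 262) - 61 = (14/3 - 262) - 61 = -772/3 - 61 = -955/3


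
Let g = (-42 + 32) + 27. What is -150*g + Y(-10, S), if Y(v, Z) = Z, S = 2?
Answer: -2548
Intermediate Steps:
g = 17 (g = -10 + 27 = 17)
-150*g + Y(-10, S) = -150*17 + 2 = -2550 + 2 = -2548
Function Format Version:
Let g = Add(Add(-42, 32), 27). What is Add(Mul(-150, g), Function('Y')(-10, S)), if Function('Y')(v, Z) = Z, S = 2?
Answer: -2548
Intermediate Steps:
g = 17 (g = Add(-10, 27) = 17)
Add(Mul(-150, g), Function('Y')(-10, S)) = Add(Mul(-150, 17), 2) = Add(-2550, 2) = -2548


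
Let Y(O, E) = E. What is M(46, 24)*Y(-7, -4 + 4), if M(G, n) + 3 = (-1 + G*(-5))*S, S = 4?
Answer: 0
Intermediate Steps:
M(G, n) = -7 - 20*G (M(G, n) = -3 + (-1 + G*(-5))*4 = -3 + (-1 - 5*G)*4 = -3 + (-4 - 20*G) = -7 - 20*G)
M(46, 24)*Y(-7, -4 + 4) = (-7 - 20*46)*(-4 + 4) = (-7 - 920)*0 = -927*0 = 0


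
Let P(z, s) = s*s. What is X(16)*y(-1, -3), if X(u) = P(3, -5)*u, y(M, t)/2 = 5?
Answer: 4000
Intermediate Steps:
y(M, t) = 10 (y(M, t) = 2*5 = 10)
P(z, s) = s²
X(u) = 25*u (X(u) = (-5)²*u = 25*u)
X(16)*y(-1, -3) = (25*16)*10 = 400*10 = 4000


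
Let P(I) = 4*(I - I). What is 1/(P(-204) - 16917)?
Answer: -1/16917 ≈ -5.9112e-5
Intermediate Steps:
P(I) = 0 (P(I) = 4*0 = 0)
1/(P(-204) - 16917) = 1/(0 - 16917) = 1/(-16917) = -1/16917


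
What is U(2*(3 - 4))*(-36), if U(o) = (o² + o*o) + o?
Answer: -216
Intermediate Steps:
U(o) = o + 2*o² (U(o) = (o² + o²) + o = 2*o² + o = o + 2*o²)
U(2*(3 - 4))*(-36) = ((2*(3 - 4))*(1 + 2*(2*(3 - 4))))*(-36) = ((2*(-1))*(1 + 2*(2*(-1))))*(-36) = -2*(1 + 2*(-2))*(-36) = -2*(1 - 4)*(-36) = -2*(-3)*(-36) = 6*(-36) = -216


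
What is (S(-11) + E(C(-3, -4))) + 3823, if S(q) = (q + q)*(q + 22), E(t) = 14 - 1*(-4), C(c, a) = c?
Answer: 3599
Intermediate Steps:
E(t) = 18 (E(t) = 14 + 4 = 18)
S(q) = 2*q*(22 + q) (S(q) = (2*q)*(22 + q) = 2*q*(22 + q))
(S(-11) + E(C(-3, -4))) + 3823 = (2*(-11)*(22 - 11) + 18) + 3823 = (2*(-11)*11 + 18) + 3823 = (-242 + 18) + 3823 = -224 + 3823 = 3599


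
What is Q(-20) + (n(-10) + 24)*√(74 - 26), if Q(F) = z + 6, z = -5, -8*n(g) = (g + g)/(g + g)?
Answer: 1 + 191*√3/2 ≈ 166.41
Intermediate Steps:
n(g) = -⅛ (n(g) = -(g + g)/(8*(g + g)) = -2*g/(8*(2*g)) = -2*g*1/(2*g)/8 = -⅛*1 = -⅛)
Q(F) = 1 (Q(F) = -5 + 6 = 1)
Q(-20) + (n(-10) + 24)*√(74 - 26) = 1 + (-⅛ + 24)*√(74 - 26) = 1 + 191*√48/8 = 1 + 191*(4*√3)/8 = 1 + 191*√3/2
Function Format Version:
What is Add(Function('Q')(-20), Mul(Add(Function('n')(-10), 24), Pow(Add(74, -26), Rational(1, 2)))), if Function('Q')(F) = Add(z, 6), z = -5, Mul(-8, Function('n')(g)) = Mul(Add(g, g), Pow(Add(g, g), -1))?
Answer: Add(1, Mul(Rational(191, 2), Pow(3, Rational(1, 2)))) ≈ 166.41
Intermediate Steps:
Function('n')(g) = Rational(-1, 8) (Function('n')(g) = Mul(Rational(-1, 8), Mul(Add(g, g), Pow(Add(g, g), -1))) = Mul(Rational(-1, 8), Mul(Mul(2, g), Pow(Mul(2, g), -1))) = Mul(Rational(-1, 8), Mul(Mul(2, g), Mul(Rational(1, 2), Pow(g, -1)))) = Mul(Rational(-1, 8), 1) = Rational(-1, 8))
Function('Q')(F) = 1 (Function('Q')(F) = Add(-5, 6) = 1)
Add(Function('Q')(-20), Mul(Add(Function('n')(-10), 24), Pow(Add(74, -26), Rational(1, 2)))) = Add(1, Mul(Add(Rational(-1, 8), 24), Pow(Add(74, -26), Rational(1, 2)))) = Add(1, Mul(Rational(191, 8), Pow(48, Rational(1, 2)))) = Add(1, Mul(Rational(191, 8), Mul(4, Pow(3, Rational(1, 2))))) = Add(1, Mul(Rational(191, 2), Pow(3, Rational(1, 2))))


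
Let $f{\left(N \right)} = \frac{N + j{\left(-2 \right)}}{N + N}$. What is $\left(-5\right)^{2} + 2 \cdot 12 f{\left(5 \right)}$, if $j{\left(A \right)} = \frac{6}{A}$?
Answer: $\frac{149}{5} \approx 29.8$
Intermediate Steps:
$f{\left(N \right)} = \frac{-3 + N}{2 N}$ ($f{\left(N \right)} = \frac{N + \frac{6}{-2}}{N + N} = \frac{N + 6 \left(- \frac{1}{2}\right)}{2 N} = \left(N - 3\right) \frac{1}{2 N} = \left(-3 + N\right) \frac{1}{2 N} = \frac{-3 + N}{2 N}$)
$\left(-5\right)^{2} + 2 \cdot 12 f{\left(5 \right)} = \left(-5\right)^{2} + 2 \cdot 12 \frac{-3 + 5}{2 \cdot 5} = 25 + 24 \cdot \frac{1}{2} \cdot \frac{1}{5} \cdot 2 = 25 + 24 \cdot \frac{1}{5} = 25 + \frac{24}{5} = \frac{149}{5}$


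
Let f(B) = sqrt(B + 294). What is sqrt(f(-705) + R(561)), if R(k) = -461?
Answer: sqrt(-461 + I*sqrt(411)) ≈ 0.472 + 21.476*I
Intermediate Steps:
f(B) = sqrt(294 + B)
sqrt(f(-705) + R(561)) = sqrt(sqrt(294 - 705) - 461) = sqrt(sqrt(-411) - 461) = sqrt(I*sqrt(411) - 461) = sqrt(-461 + I*sqrt(411))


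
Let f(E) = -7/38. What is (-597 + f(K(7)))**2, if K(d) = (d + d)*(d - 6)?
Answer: 514972249/1444 ≈ 3.5663e+5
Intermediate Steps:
K(d) = 2*d*(-6 + d) (K(d) = (2*d)*(-6 + d) = 2*d*(-6 + d))
f(E) = -7/38 (f(E) = -7*1/38 = -7/38)
(-597 + f(K(7)))**2 = (-597 - 7/38)**2 = (-22693/38)**2 = 514972249/1444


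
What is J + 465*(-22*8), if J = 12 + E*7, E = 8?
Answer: -81772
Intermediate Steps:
J = 68 (J = 12 + 8*7 = 12 + 56 = 68)
J + 465*(-22*8) = 68 + 465*(-22*8) = 68 + 465*(-176) = 68 - 81840 = -81772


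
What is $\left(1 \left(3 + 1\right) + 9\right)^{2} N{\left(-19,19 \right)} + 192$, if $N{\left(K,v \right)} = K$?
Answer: $-3019$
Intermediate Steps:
$\left(1 \left(3 + 1\right) + 9\right)^{2} N{\left(-19,19 \right)} + 192 = \left(1 \left(3 + 1\right) + 9\right)^{2} \left(-19\right) + 192 = \left(1 \cdot 4 + 9\right)^{2} \left(-19\right) + 192 = \left(4 + 9\right)^{2} \left(-19\right) + 192 = 13^{2} \left(-19\right) + 192 = 169 \left(-19\right) + 192 = -3211 + 192 = -3019$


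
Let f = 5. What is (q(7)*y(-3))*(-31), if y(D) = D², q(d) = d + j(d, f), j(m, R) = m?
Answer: -3906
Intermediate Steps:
q(d) = 2*d (q(d) = d + d = 2*d)
(q(7)*y(-3))*(-31) = ((2*7)*(-3)²)*(-31) = (14*9)*(-31) = 126*(-31) = -3906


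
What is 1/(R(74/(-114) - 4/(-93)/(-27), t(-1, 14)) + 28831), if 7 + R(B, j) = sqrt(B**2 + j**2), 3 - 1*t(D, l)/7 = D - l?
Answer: 65607709581144/1891040483866643075 - 333963*sqrt(737491841869)/1891040483866643075 ≈ 3.4542e-5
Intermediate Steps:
t(D, l) = 21 - 7*D + 7*l (t(D, l) = 21 - 7*(D - l) = 21 + (-7*D + 7*l) = 21 - 7*D + 7*l)
R(B, j) = -7 + sqrt(B**2 + j**2)
1/(R(74/(-114) - 4/(-93)/(-27), t(-1, 14)) + 28831) = 1/((-7 + sqrt((74/(-114) - 4/(-93)/(-27))**2 + (21 - 7*(-1) + 7*14)**2)) + 28831) = 1/((-7 + sqrt((74*(-1/114) - 4*(-1/93)*(-1/27))**2 + (21 + 7 + 98)**2)) + 28831) = 1/((-7 + sqrt((-37/57 + (4/93)*(-1/27))**2 + 126**2)) + 28831) = 1/((-7 + sqrt((-37/57 - 4/2511)**2 + 15876)) + 28831) = 1/((-7 + sqrt((-31045/47709)**2 + 15876)) + 28831) = 1/((-7 + sqrt(963792025/2276148681 + 15876)) + 28831) = 1/((-7 + sqrt(36137100251581/2276148681)) + 28831) = 1/((-7 + 7*sqrt(737491841869)/47709) + 28831) = 1/(28824 + 7*sqrt(737491841869)/47709)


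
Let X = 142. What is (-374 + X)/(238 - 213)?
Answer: -232/25 ≈ -9.2800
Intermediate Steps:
(-374 + X)/(238 - 213) = (-374 + 142)/(238 - 213) = -232/25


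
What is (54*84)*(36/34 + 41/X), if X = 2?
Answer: 1662444/17 ≈ 97791.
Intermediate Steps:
(54*84)*(36/34 + 41/X) = (54*84)*(36/34 + 41/2) = 4536*(36*(1/34) + 41*(½)) = 4536*(18/17 + 41/2) = 4536*(733/34) = 1662444/17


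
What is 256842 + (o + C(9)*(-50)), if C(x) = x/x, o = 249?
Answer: 257041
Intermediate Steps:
C(x) = 1
256842 + (o + C(9)*(-50)) = 256842 + (249 + 1*(-50)) = 256842 + (249 - 50) = 256842 + 199 = 257041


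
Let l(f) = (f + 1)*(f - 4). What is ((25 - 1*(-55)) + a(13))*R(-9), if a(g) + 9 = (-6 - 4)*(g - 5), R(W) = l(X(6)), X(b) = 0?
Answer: 36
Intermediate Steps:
l(f) = (1 + f)*(-4 + f)
R(W) = -4 (R(W) = -4 + 0² - 3*0 = -4 + 0 + 0 = -4)
a(g) = 41 - 10*g (a(g) = -9 + (-6 - 4)*(g - 5) = -9 - 10*(-5 + g) = -9 + (50 - 10*g) = 41 - 10*g)
((25 - 1*(-55)) + a(13))*R(-9) = ((25 - 1*(-55)) + (41 - 10*13))*(-4) = ((25 + 55) + (41 - 130))*(-4) = (80 - 89)*(-4) = -9*(-4) = 36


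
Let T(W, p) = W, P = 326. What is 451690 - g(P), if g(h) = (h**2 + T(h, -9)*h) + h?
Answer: 238812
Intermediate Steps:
g(h) = h + 2*h**2 (g(h) = (h**2 + h*h) + h = (h**2 + h**2) + h = 2*h**2 + h = h + 2*h**2)
451690 - g(P) = 451690 - 326*(1 + 2*326) = 451690 - 326*(1 + 652) = 451690 - 326*653 = 451690 - 1*212878 = 451690 - 212878 = 238812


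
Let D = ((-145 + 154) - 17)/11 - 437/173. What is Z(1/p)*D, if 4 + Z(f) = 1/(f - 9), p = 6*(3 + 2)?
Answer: 6847246/511907 ≈ 13.376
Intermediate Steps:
p = 30 (p = 6*5 = 30)
D = -6191/1903 (D = (9 - 17)*(1/11) - 437*1/173 = -8*1/11 - 437/173 = -8/11 - 437/173 = -6191/1903 ≈ -3.2533)
Z(f) = -4 + 1/(-9 + f) (Z(f) = -4 + 1/(f - 9) = -4 + 1/(-9 + f))
Z(1/p)*D = ((37 - 4/30)/(-9 + 1/30))*(-6191/1903) = ((37 - 4*1/30)/(-9 + 1/30))*(-6191/1903) = ((37 - 2/15)/(-269/30))*(-6191/1903) = -30/269*553/15*(-6191/1903) = -1106/269*(-6191/1903) = 6847246/511907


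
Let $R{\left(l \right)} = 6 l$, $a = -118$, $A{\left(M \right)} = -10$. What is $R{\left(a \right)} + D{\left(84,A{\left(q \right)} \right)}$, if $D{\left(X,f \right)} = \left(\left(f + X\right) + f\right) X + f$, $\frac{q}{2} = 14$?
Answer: $4658$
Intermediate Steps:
$q = 28$ ($q = 2 \cdot 14 = 28$)
$D{\left(X,f \right)} = f + X \left(X + 2 f\right)$ ($D{\left(X,f \right)} = \left(\left(X + f\right) + f\right) X + f = \left(X + 2 f\right) X + f = X \left(X + 2 f\right) + f = f + X \left(X + 2 f\right)$)
$R{\left(a \right)} + D{\left(84,A{\left(q \right)} \right)} = 6 \left(-118\right) + \left(-10 + 84^{2} + 2 \cdot 84 \left(-10\right)\right) = -708 - -5366 = -708 + 5366 = 4658$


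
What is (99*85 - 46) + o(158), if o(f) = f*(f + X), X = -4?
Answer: 32701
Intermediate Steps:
o(f) = f*(-4 + f) (o(f) = f*(f - 4) = f*(-4 + f))
(99*85 - 46) + o(158) = (99*85 - 46) + 158*(-4 + 158) = (8415 - 46) + 158*154 = 8369 + 24332 = 32701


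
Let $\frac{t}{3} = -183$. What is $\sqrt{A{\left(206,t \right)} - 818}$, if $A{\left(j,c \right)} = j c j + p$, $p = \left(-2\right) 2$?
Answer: $i \sqrt{23298186} \approx 4826.8 i$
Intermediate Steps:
$t = -549$ ($t = 3 \left(-183\right) = -549$)
$p = -4$
$A{\left(j,c \right)} = -4 + c j^{2}$ ($A{\left(j,c \right)} = j c j - 4 = c j^{2} - 4 = -4 + c j^{2}$)
$\sqrt{A{\left(206,t \right)} - 818} = \sqrt{\left(-4 - 549 \cdot 206^{2}\right) - 818} = \sqrt{\left(-4 - 23297364\right) - 818} = \sqrt{-23297368 - 818} = \sqrt{-23298186} = i \sqrt{23298186}$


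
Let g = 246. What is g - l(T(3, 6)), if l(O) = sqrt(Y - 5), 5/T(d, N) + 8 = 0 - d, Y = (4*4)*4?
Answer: 246 - sqrt(59) ≈ 238.32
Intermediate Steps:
Y = 64 (Y = 16*4 = 64)
T(d, N) = 5/(-8 - d) (T(d, N) = 5/(-8 + (0 - d)) = 5/(-8 - d))
l(O) = sqrt(59) (l(O) = sqrt(64 - 5) = sqrt(59))
g - l(T(3, 6)) = 246 - sqrt(59)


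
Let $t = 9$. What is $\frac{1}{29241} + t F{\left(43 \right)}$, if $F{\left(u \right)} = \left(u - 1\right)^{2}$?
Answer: $\frac{464230117}{29241} \approx 15876.0$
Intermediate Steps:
$F{\left(u \right)} = \left(-1 + u\right)^{2}$
$\frac{1}{29241} + t F{\left(43 \right)} = \frac{1}{29241} + 9 \left(-1 + 43\right)^{2} = \frac{1}{29241} + 9 \cdot 42^{2} = \frac{1}{29241} + 9 \cdot 1764 = \frac{1}{29241} + 15876 = \frac{464230117}{29241}$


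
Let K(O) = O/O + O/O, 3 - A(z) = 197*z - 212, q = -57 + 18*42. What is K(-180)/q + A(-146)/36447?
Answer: 6775939/8492151 ≈ 0.79791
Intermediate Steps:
q = 699 (q = -57 + 756 = 699)
A(z) = 215 - 197*z (A(z) = 3 - (197*z - 212) = 3 - (-212 + 197*z) = 3 + (212 - 197*z) = 215 - 197*z)
K(O) = 2 (K(O) = 1 + 1 = 2)
K(-180)/q + A(-146)/36447 = 2/699 + (215 - 197*(-146))/36447 = 2*(1/699) + (215 + 28762)*(1/36447) = 2/699 + 28977*(1/36447) = 2/699 + 9659/12149 = 6775939/8492151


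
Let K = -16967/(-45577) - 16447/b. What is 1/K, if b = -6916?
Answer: 45030076/123849813 ≈ 0.36359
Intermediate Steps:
K = 123849813/45030076 (K = -16967/(-45577) - 16447/(-6916) = -16967*(-1/45577) - 16447*(-1/6916) = 16967/45577 + 16447/6916 = 123849813/45030076 ≈ 2.7504)
1/K = 1/(123849813/45030076) = 45030076/123849813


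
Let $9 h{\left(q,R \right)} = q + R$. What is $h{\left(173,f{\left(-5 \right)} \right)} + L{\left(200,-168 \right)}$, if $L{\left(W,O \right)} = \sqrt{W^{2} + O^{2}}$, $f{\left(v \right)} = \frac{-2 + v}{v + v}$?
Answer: $\frac{193}{10} + 8 \sqrt{1066} \approx 280.5$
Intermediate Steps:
$f{\left(v \right)} = \frac{-2 + v}{2 v}$
$L{\left(W,O \right)} = \sqrt{O^{2} + W^{2}}$
$h{\left(q,R \right)} = \frac{R}{9} + \frac{q}{9}$ ($h{\left(q,R \right)} = \frac{q + R}{9} = \frac{R + q}{9} = \frac{R}{9} + \frac{q}{9}$)
$h{\left(173,f{\left(-5 \right)} \right)} + L{\left(200,-168 \right)} = \left(\frac{\frac{1}{2} \frac{1}{-5} \left(-2 - 5\right)}{9} + \frac{1}{9} \cdot 173\right) + \sqrt{\left(-168\right)^{2} + 200^{2}} = \left(\frac{\frac{1}{2} \left(- \frac{1}{5}\right) \left(-7\right)}{9} + \frac{173}{9}\right) + \sqrt{28224 + 40000} = \left(\frac{1}{9} \cdot \frac{7}{10} + \frac{173}{9}\right) + \sqrt{68224} = \left(\frac{7}{90} + \frac{173}{9}\right) + 8 \sqrt{1066} = \frac{193}{10} + 8 \sqrt{1066}$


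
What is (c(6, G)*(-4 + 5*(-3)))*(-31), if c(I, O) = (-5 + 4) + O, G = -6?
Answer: -4123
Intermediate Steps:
c(I, O) = -1 + O
(c(6, G)*(-4 + 5*(-3)))*(-31) = ((-1 - 6)*(-4 + 5*(-3)))*(-31) = -7*(-4 - 15)*(-31) = -7*(-19)*(-31) = 133*(-31) = -4123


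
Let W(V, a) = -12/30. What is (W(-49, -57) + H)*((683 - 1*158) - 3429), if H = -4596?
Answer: 66739728/5 ≈ 1.3348e+7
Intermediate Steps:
W(V, a) = -2/5 (W(V, a) = -12*1/30 = -2/5)
(W(-49, -57) + H)*((683 - 1*158) - 3429) = (-2/5 - 4596)*((683 - 1*158) - 3429) = -22982*((683 - 158) - 3429)/5 = -22982*(525 - 3429)/5 = -22982/5*(-2904) = 66739728/5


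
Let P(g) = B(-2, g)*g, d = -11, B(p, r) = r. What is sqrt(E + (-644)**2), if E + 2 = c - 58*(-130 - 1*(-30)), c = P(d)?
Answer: sqrt(420655) ≈ 648.58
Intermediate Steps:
P(g) = g**2 (P(g) = g*g = g**2)
c = 121 (c = (-11)**2 = 121)
E = 5919 (E = -2 + (121 - 58*(-130 - 1*(-30))) = -2 + (121 - 58*(-130 + 30)) = -2 + (121 - 58*(-100)) = -2 + (121 + 5800) = -2 + 5921 = 5919)
sqrt(E + (-644)**2) = sqrt(5919 + (-644)**2) = sqrt(5919 + 414736) = sqrt(420655)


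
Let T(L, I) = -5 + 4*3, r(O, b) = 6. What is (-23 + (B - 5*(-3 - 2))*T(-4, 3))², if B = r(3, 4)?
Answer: 37636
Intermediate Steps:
B = 6
T(L, I) = 7 (T(L, I) = -5 + 12 = 7)
(-23 + (B - 5*(-3 - 2))*T(-4, 3))² = (-23 + (6 - 5*(-3 - 2))*7)² = (-23 + (6 - 5*(-5))*7)² = (-23 + (6 + 25)*7)² = (-23 + 31*7)² = (-23 + 217)² = 194² = 37636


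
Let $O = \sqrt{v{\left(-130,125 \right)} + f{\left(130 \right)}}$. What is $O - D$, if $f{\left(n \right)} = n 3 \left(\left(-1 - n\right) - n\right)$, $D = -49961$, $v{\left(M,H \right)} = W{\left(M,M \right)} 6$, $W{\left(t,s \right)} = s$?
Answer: $49961 + i \sqrt{102570} \approx 49961.0 + 320.27 i$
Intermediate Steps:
$v{\left(M,H \right)} = 6 M$ ($v{\left(M,H \right)} = M 6 = 6 M$)
$f{\left(n \right)} = 3 n \left(-1 - 2 n\right)$
$O = i \sqrt{102570}$ ($O = \sqrt{6 \left(-130\right) - 390 \left(1 + 2 \cdot 130\right)} = \sqrt{-780 - 390 \left(1 + 260\right)} = \sqrt{-780 - 390 \cdot 261} = \sqrt{-780 - 101790} = \sqrt{-102570} = i \sqrt{102570} \approx 320.27 i$)
$O - D = i \sqrt{102570} - -49961 = i \sqrt{102570} + 49961 = 49961 + i \sqrt{102570}$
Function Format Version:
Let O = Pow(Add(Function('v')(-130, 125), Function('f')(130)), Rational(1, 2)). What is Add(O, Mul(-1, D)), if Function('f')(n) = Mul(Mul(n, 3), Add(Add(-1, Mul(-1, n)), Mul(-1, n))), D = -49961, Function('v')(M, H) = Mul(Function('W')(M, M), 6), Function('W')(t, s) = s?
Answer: Add(49961, Mul(I, Pow(102570, Rational(1, 2)))) ≈ Add(49961., Mul(320.27, I))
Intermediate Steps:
Function('v')(M, H) = Mul(6, M) (Function('v')(M, H) = Mul(M, 6) = Mul(6, M))
Function('f')(n) = Mul(3, n, Add(-1, Mul(-2, n))) (Function('f')(n) = Mul(Mul(3, n), Add(-1, Mul(-2, n))) = Mul(3, n, Add(-1, Mul(-2, n))))
O = Mul(I, Pow(102570, Rational(1, 2))) (O = Pow(Add(Mul(6, -130), Mul(-3, 130, Add(1, Mul(2, 130)))), Rational(1, 2)) = Pow(Add(-780, Mul(-3, 130, Add(1, 260))), Rational(1, 2)) = Pow(Add(-780, Mul(-3, 130, 261)), Rational(1, 2)) = Pow(Add(-780, -101790), Rational(1, 2)) = Pow(-102570, Rational(1, 2)) = Mul(I, Pow(102570, Rational(1, 2))) ≈ Mul(320.27, I))
Add(O, Mul(-1, D)) = Add(Mul(I, Pow(102570, Rational(1, 2))), Mul(-1, -49961)) = Add(Mul(I, Pow(102570, Rational(1, 2))), 49961) = Add(49961, Mul(I, Pow(102570, Rational(1, 2))))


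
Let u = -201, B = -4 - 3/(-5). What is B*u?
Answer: 3417/5 ≈ 683.40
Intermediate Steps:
B = -17/5 (B = -4 - 1/5*(-3) = -4 + 3/5 = -17/5 ≈ -3.4000)
B*u = -17/5*(-201) = 3417/5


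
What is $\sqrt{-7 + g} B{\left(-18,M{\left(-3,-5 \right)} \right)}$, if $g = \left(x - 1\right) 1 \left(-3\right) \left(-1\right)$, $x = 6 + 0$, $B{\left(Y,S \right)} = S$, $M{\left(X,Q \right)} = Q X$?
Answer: $30 \sqrt{2} \approx 42.426$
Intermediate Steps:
$x = 6$
$g = 15$ ($g = \left(6 - 1\right) 1 \left(-3\right) \left(-1\right) = 5 \left(\left(-3\right) \left(-1\right)\right) = 5 \cdot 3 = 15$)
$\sqrt{-7 + g} B{\left(-18,M{\left(-3,-5 \right)} \right)} = \sqrt{-7 + 15} \left(\left(-5\right) \left(-3\right)\right) = \sqrt{8} \cdot 15 = 2 \sqrt{2} \cdot 15 = 30 \sqrt{2}$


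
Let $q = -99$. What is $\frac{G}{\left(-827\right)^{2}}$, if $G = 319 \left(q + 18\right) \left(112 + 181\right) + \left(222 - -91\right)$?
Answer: $- \frac{7570514}{683929} \approx -11.069$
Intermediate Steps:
$G = -7570514$ ($G = 319 \left(-99 + 18\right) \left(112 + 181\right) + \left(222 - -91\right) = 319 \left(\left(-81\right) 293\right) + \left(222 + 91\right) = 319 \left(-23733\right) + 313 = -7570827 + 313 = -7570514$)
$\frac{G}{\left(-827\right)^{2}} = - \frac{7570514}{\left(-827\right)^{2}} = - \frac{7570514}{683929}$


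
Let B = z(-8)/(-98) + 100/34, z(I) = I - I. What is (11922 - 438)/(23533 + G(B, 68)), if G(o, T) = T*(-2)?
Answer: 348/709 ≈ 0.49083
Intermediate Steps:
z(I) = 0
B = 50/17 (B = 0/(-98) + 100/34 = 0*(-1/98) + 100*(1/34) = 0 + 50/17 = 50/17 ≈ 2.9412)
G(o, T) = -2*T
(11922 - 438)/(23533 + G(B, 68)) = (11922 - 438)/(23533 - 2*68) = 11484/(23533 - 136) = 11484/23397 = 11484*(1/23397) = 348/709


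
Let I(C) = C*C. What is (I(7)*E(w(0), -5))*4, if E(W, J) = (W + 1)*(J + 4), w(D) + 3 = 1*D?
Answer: 392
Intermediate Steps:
I(C) = C**2
w(D) = -3 + D (w(D) = -3 + 1*D = -3 + D)
E(W, J) = (1 + W)*(4 + J)
(I(7)*E(w(0), -5))*4 = (7**2*(4 - 5 + 4*(-3 + 0) - 5*(-3 + 0)))*4 = (49*(4 - 5 + 4*(-3) - 5*(-3)))*4 = (49*(4 - 5 - 12 + 15))*4 = (49*2)*4 = 98*4 = 392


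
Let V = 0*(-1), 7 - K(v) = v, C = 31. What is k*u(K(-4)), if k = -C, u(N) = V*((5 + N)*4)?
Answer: 0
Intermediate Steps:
K(v) = 7 - v
V = 0
u(N) = 0 (u(N) = 0*((5 + N)*4) = 0*(20 + 4*N) = 0)
k = -31 (k = -1*31 = -31)
k*u(K(-4)) = -31*0 = 0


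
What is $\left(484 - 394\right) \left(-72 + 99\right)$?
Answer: $2430$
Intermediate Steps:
$\left(484 - 394\right) \left(-72 + 99\right) = 90 \cdot 27 = 2430$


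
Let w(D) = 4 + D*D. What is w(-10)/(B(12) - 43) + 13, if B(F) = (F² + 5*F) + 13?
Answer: 1183/87 ≈ 13.598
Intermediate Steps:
B(F) = 13 + F² + 5*F
w(D) = 4 + D²
w(-10)/(B(12) - 43) + 13 = (4 + (-10)²)/((13 + 12² + 5*12) - 43) + 13 = (4 + 100)/((13 + 144 + 60) - 43) + 13 = 104/(217 - 43) + 13 = 104/174 + 13 = (1/174)*104 + 13 = 52/87 + 13 = 1183/87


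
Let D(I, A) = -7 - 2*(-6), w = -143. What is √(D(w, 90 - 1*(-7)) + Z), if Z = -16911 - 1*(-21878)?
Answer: 2*√1243 ≈ 70.512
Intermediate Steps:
Z = 4967 (Z = -16911 + 21878 = 4967)
D(I, A) = 5 (D(I, A) = -7 + 12 = 5)
√(D(w, 90 - 1*(-7)) + Z) = √(5 + 4967) = √4972 = 2*√1243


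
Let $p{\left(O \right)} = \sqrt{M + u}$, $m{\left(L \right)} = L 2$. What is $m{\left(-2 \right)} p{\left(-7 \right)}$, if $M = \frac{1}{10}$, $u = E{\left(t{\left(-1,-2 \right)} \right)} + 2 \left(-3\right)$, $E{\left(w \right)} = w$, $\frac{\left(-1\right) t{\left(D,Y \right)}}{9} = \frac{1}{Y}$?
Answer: $- \frac{4 i \sqrt{35}}{5} \approx - 4.7329 i$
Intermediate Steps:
$t{\left(D,Y \right)} = - \frac{9}{Y}$
$m{\left(L \right)} = 2 L$
$u = - \frac{3}{2}$ ($u = - \frac{9}{-2} + 2 \left(-3\right) = \left(-9\right) \left(- \frac{1}{2}\right) - 6 = \frac{9}{2} - 6 = - \frac{3}{2} \approx -1.5$)
$M = \frac{1}{10} \approx 0.1$
$p{\left(O \right)} = \frac{i \sqrt{35}}{5}$ ($p{\left(O \right)} = \sqrt{\frac{1}{10} - \frac{3}{2}} = \sqrt{- \frac{7}{5}} = \frac{i \sqrt{35}}{5}$)
$m{\left(-2 \right)} p{\left(-7 \right)} = 2 \left(-2\right) \frac{i \sqrt{35}}{5} = - 4 \frac{i \sqrt{35}}{5} = - \frac{4 i \sqrt{35}}{5}$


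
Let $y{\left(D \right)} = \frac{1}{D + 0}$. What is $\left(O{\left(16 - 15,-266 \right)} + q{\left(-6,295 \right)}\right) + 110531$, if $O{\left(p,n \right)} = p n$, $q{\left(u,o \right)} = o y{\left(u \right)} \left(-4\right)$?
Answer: $\frac{331385}{3} \approx 1.1046 \cdot 10^{5}$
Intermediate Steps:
$y{\left(D \right)} = \frac{1}{D}$
$q{\left(u,o \right)} = - \frac{4 o}{u}$ ($q{\left(u,o \right)} = \frac{o}{u} \left(-4\right) = - \frac{4 o}{u}$)
$O{\left(p,n \right)} = n p$
$\left(O{\left(16 - 15,-266 \right)} + q{\left(-6,295 \right)}\right) + 110531 = \left(- 266 \left(16 - 15\right) - \frac{1180}{-6}\right) + 110531 = \left(\left(-266\right) 1 - 1180 \left(- \frac{1}{6}\right)\right) + 110531 = \left(-266 + \frac{590}{3}\right) + 110531 = - \frac{208}{3} + 110531 = \frac{331385}{3}$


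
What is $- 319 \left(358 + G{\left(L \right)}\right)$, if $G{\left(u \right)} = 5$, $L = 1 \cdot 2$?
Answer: $-115797$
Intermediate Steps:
$L = 2$
$- 319 \left(358 + G{\left(L \right)}\right) = - 319 \left(358 + 5\right) = \left(-319\right) 363 = -115797$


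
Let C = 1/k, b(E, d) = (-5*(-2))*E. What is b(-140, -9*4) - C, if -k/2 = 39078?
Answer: -109418399/78156 ≈ -1400.0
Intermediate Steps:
k = -78156 (k = -2*39078 = -78156)
b(E, d) = 10*E
C = -1/78156 (C = 1/(-78156) = -1/78156 ≈ -1.2795e-5)
b(-140, -9*4) - C = 10*(-140) - 1*(-1/78156) = -1400 + 1/78156 = -109418399/78156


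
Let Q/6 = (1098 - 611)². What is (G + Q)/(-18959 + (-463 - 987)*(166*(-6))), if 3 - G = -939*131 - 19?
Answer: 1546045/1425241 ≈ 1.0848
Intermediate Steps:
G = 123031 (G = 3 - (-939*131 - 19) = 3 - (-123009 - 19) = 3 - 1*(-123028) = 3 + 123028 = 123031)
Q = 1423014 (Q = 6*(1098 - 611)² = 6*487² = 6*237169 = 1423014)
(G + Q)/(-18959 + (-463 - 987)*(166*(-6))) = (123031 + 1423014)/(-18959 + (-463 - 987)*(166*(-6))) = 1546045/(-18959 - 1450*(-996)) = 1546045/(-18959 + 1444200) = 1546045/1425241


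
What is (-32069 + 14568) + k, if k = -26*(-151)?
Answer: -13575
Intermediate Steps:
k = 3926
(-32069 + 14568) + k = (-32069 + 14568) + 3926 = -17501 + 3926 = -13575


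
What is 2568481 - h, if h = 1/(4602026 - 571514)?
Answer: 10352293492271/4030512 ≈ 2.5685e+6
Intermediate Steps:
h = 1/4030512 ≈ 2.4811e-7
2568481 - h = 2568481 - 1*1/4030512 = 2568481 - 1/4030512 = 10352293492271/4030512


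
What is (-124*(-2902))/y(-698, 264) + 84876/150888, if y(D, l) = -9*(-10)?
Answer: 2262682661/565830 ≈ 3998.9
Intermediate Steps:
y(D, l) = 90
(-124*(-2902))/y(-698, 264) + 84876/150888 = -124*(-2902)/90 + 84876/150888 = 359848*(1/90) + 84876*(1/150888) = 179924/45 + 7073/12574 = 2262682661/565830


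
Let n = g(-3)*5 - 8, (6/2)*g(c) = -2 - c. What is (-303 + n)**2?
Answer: 861184/9 ≈ 95687.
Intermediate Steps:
g(c) = -2/3 - c/3 (g(c) = (-2 - c)/3 = -2/3 - c/3)
n = -19/3 (n = (-2/3 - 1/3*(-3))*5 - 8 = (-2/3 + 1)*5 - 8 = (1/3)*5 - 8 = 5/3 - 8 = -19/3 ≈ -6.3333)
(-303 + n)**2 = (-303 - 19/3)**2 = (-928/3)**2 = 861184/9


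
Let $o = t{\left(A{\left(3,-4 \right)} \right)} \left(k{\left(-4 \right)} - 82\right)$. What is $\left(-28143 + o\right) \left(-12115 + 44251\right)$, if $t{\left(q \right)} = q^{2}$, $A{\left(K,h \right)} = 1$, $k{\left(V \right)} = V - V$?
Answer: $-907038600$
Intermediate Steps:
$k{\left(V \right)} = 0$
$o = -82$ ($o = 1^{2} \left(0 - 82\right) = 1 \left(-82\right) = -82$)
$\left(-28143 + o\right) \left(-12115 + 44251\right) = \left(-28143 - 82\right) \left(-12115 + 44251\right) = \left(-28225\right) 32136 = -907038600$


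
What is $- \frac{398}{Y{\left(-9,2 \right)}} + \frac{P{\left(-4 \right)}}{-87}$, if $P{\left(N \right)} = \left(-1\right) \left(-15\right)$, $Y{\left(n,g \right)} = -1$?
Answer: $\frac{11537}{29} \approx 397.83$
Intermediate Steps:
$P{\left(N \right)} = 15$
$- \frac{398}{Y{\left(-9,2 \right)}} + \frac{P{\left(-4 \right)}}{-87} = - \frac{398}{-1} + \frac{15}{-87} = \left(-398\right) \left(-1\right) + 15 \left(- \frac{1}{87}\right) = 398 - \frac{5}{29} = \frac{11537}{29}$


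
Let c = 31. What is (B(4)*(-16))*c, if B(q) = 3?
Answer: -1488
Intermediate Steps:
(B(4)*(-16))*c = (3*(-16))*31 = -48*31 = -1488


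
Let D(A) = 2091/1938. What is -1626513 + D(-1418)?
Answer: -61807453/38 ≈ -1.6265e+6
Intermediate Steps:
D(A) = 41/38 (D(A) = 2091*(1/1938) = 41/38)
-1626513 + D(-1418) = -1626513 + 41/38 = -61807453/38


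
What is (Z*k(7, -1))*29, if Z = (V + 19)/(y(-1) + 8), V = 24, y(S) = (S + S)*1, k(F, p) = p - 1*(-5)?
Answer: 2494/3 ≈ 831.33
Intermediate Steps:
k(F, p) = 5 + p (k(F, p) = p + 5 = 5 + p)
y(S) = 2*S (y(S) = (2*S)*1 = 2*S)
Z = 43/6 (Z = (24 + 19)/(2*(-1) + 8) = 43/(-2 + 8) = 43/6 ≈ 7.1667)
(Z*k(7, -1))*29 = (43*(5 - 1)/6)*29 = ((43/6)*4)*29 = (86/3)*29 = 2494/3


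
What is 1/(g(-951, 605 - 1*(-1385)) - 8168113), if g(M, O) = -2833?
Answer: -1/8170946 ≈ -1.2238e-7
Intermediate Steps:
1/(g(-951, 605 - 1*(-1385)) - 8168113) = 1/(-2833 - 8168113) = 1/(-8170946) = -1/8170946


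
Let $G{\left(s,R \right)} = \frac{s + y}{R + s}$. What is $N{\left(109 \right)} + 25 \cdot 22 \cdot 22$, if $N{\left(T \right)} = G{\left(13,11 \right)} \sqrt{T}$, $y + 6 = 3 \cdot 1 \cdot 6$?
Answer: $12100 + \frac{25 \sqrt{109}}{24} \approx 12111.0$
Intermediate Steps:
$y = 12$ ($y = -6 + 3 \cdot 1 \cdot 6 = -6 + 3 \cdot 6 = -6 + 18 = 12$)
$G{\left(s,R \right)} = \frac{12 + s}{R + s}$ ($G{\left(s,R \right)} = \frac{s + 12}{R + s} = \frac{12 + s}{R + s}$)
$N{\left(T \right)} = \frac{25 \sqrt{T}}{24}$ ($N{\left(T \right)} = \frac{12 + 13}{11 + 13} \sqrt{T} = \frac{1}{24} \cdot 25 \sqrt{T} = \frac{25 \sqrt{T}}{24}$)
$N{\left(109 \right)} + 25 \cdot 22 \cdot 22 = \frac{25 \sqrt{109}}{24} + 25 \cdot 22 \cdot 22 = \frac{25 \sqrt{109}}{24} + 550 \cdot 22 = \frac{25 \sqrt{109}}{24} + 12100 = 12100 + \frac{25 \sqrt{109}}{24}$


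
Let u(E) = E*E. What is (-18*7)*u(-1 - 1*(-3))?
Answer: -504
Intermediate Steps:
u(E) = E²
(-18*7)*u(-1 - 1*(-3)) = (-18*7)*(-1 - 1*(-3))² = -126*(-1 + 3)² = -126*2² = -126*4 = -504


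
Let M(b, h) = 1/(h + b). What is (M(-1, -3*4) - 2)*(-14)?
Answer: 378/13 ≈ 29.077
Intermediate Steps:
M(b, h) = 1/(b + h)
(M(-1, -3*4) - 2)*(-14) = (1/(-1 - 3*4) - 2)*(-14) = (1/(-1 - 12) - 2)*(-14) = (1/(-13) - 2)*(-14) = (-1/13 - 2)*(-14) = -27/13*(-14) = 378/13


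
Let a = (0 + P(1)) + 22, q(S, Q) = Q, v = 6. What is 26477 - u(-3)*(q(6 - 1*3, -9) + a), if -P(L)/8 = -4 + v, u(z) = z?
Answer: 26468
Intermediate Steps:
P(L) = -16 (P(L) = -8*(-4 + 6) = -8*2 = -16)
a = 6 (a = (0 - 16) + 22 = -16 + 22 = 6)
26477 - u(-3)*(q(6 - 1*3, -9) + a) = 26477 - (-3)*(-9 + 6) = 26477 - (-3)*(-3) = 26477 - 1*9 = 26477 - 9 = 26468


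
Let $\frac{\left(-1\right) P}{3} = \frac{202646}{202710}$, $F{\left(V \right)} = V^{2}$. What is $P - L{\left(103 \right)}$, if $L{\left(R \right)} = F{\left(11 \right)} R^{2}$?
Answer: $- \frac{43369534188}{33785} \approx -1.2837 \cdot 10^{6}$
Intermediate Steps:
$P = - \frac{101323}{33785}$ ($P = - 3 \cdot \frac{202646}{202710} = - 3 \cdot 202646 \cdot \frac{1}{202710} = \left(-3\right) \frac{101323}{101355} = - \frac{101323}{33785} \approx -2.9991$)
$L{\left(R \right)} = 121 R^{2}$ ($L{\left(R \right)} = 11^{2} R^{2} = 121 R^{2}$)
$P - L{\left(103 \right)} = - \frac{101323}{33785} - 121 \cdot 103^{2} = - \frac{101323}{33785} - 121 \cdot 10609 = - \frac{101323}{33785} - 1283689 = - \frac{43369534188}{33785}$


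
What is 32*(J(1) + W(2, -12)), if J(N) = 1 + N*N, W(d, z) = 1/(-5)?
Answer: 288/5 ≈ 57.600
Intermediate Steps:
W(d, z) = -⅕ (W(d, z) = 1*(-⅕) = -⅕)
J(N) = 1 + N²
32*(J(1) + W(2, -12)) = 32*((1 + 1²) - ⅕) = 32*((1 + 1) - ⅕) = 32*(2 - ⅕) = 32*(9/5) = 288/5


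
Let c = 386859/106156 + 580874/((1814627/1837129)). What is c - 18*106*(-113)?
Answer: 154816628397341417/192633543812 ≈ 8.0369e+5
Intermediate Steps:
c = 113284065817298969/192633543812 (c = 386859*(1/106156) + 580874/((1814627*(1/1837129))) = 386859/106156 + 580874/(1814627/1837129) = 386859/106156 + 580874*(1837129/1814627) = 386859/106156 + 1067140470746/1814627 = 113284065817298969/192633543812 ≈ 5.8808e+5)
c - 18*106*(-113) = 113284065817298969/192633543812 - 18*106*(-113) = 113284065817298969/192633543812 - 1908*(-113) = 113284065817298969/192633543812 - 1*(-215604) = 113284065817298969/192633543812 + 215604 = 154816628397341417/192633543812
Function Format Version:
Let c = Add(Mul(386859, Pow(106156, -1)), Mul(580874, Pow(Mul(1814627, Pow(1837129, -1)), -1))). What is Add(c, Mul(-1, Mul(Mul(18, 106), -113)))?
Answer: Rational(154816628397341417, 192633543812) ≈ 8.0369e+5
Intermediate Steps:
c = Rational(113284065817298969, 192633543812) (c = Add(Mul(386859, Rational(1, 106156)), Mul(580874, Pow(Mul(1814627, Rational(1, 1837129)), -1))) = Add(Rational(386859, 106156), Mul(580874, Pow(Rational(1814627, 1837129), -1))) = Add(Rational(386859, 106156), Mul(580874, Rational(1837129, 1814627))) = Add(Rational(386859, 106156), Rational(1067140470746, 1814627)) = Rational(113284065817298969, 192633543812) ≈ 5.8808e+5)
Add(c, Mul(-1, Mul(Mul(18, 106), -113))) = Add(Rational(113284065817298969, 192633543812), Mul(-1, Mul(Mul(18, 106), -113))) = Add(Rational(113284065817298969, 192633543812), Mul(-1, Mul(1908, -113))) = Add(Rational(113284065817298969, 192633543812), Mul(-1, -215604)) = Add(Rational(113284065817298969, 192633543812), 215604) = Rational(154816628397341417, 192633543812)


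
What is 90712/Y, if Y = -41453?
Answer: -90712/41453 ≈ -2.1883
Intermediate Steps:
90712/Y = 90712/(-41453) = 90712*(-1/41453) = -90712/41453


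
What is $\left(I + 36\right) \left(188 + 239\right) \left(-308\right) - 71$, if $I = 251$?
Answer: $-37745163$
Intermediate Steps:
$\left(I + 36\right) \left(188 + 239\right) \left(-308\right) - 71 = \left(251 + 36\right) \left(188 + 239\right) \left(-308\right) - 71 = 287 \cdot 427 \left(-308\right) - 71 = 122549 \left(-308\right) - 71 = -37745092 - 71 = -37745163$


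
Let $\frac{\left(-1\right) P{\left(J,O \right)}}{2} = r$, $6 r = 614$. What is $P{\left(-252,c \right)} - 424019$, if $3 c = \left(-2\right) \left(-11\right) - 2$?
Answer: $- \frac{1272671}{3} \approx -4.2422 \cdot 10^{5}$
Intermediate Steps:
$c = \frac{20}{3}$ ($c = \frac{\left(-2\right) \left(-11\right) - 2}{3} = \frac{22 - 2}{3} = \frac{1}{3} \cdot 20 = \frac{20}{3} \approx 6.6667$)
$r = \frac{307}{3}$ ($r = \frac{1}{6} \cdot 614 = \frac{307}{3} \approx 102.33$)
$P{\left(J,O \right)} = - \frac{614}{3}$ ($P{\left(J,O \right)} = \left(-2\right) \frac{307}{3} = - \frac{614}{3}$)
$P{\left(-252,c \right)} - 424019 = - \frac{614}{3} - 424019 = - \frac{1272671}{3}$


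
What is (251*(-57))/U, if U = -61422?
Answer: 4769/20474 ≈ 0.23293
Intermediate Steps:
(251*(-57))/U = (251*(-57))/(-61422) = -14307*(-1/61422) = 4769/20474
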